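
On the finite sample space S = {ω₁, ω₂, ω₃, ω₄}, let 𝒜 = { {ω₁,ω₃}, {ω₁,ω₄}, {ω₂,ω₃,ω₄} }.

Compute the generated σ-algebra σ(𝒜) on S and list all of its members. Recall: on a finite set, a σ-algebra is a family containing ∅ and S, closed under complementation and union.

Initial family (5 sets): { {}, {ω₁,ω₃}, {ω₁,ω₄}, {ω₂,ω₃,ω₄}, S }.
Round 1 (4 new):
  {ω₁}  = S∖{ω₂,ω₃,ω₄}
  {ω₂,ω₃}  = S∖{ω₁,ω₄}
  {ω₂,ω₄}  = S∖{ω₁,ω₃}
  {ω₁,ω₃,ω₄}  = {ω₁,ω₄} ∪ {ω₁,ω₃}
  (now 9)
Round 2: +3 →
  {ω₂}  = S∖{ω₁,ω₃,ω₄}
  {ω₁,ω₂,ω₃}  = {ω₂,ω₃} ∪ {ω₁,ω₃}
  {ω₁,ω₂,ω₄}  = {ω₁,ω₄} ∪ {ω₂,ω₄}
  (now 12)
Round 3: 3 new —
  {ω₃}  = S∖{ω₁,ω₂,ω₄}
  {ω₄}  = S∖{ω₁,ω₂,ω₃}
  {ω₁,ω₂}  = {ω₂} ∪ {ω₁}
  (now 15)
Round 4 (1 new):
  {ω₃,ω₄}  = S∖{ω₁,ω₂}
  (now 16)
After Round 5 the family is unchanged; done.

|σ(𝒜)| = 16.  σ(𝒜) = { {}, {ω₁}, {ω₂}, {ω₃}, {ω₄}, {ω₁,ω₂}, {ω₁,ω₃}, {ω₁,ω₄}, {ω₂,ω₃}, {ω₂,ω₄}, {ω₃,ω₄}, {ω₁,ω₂,ω₃}, {ω₁,ω₂,ω₄}, {ω₁,ω₃,ω₄}, {ω₂,ω₃,ω₄}, S }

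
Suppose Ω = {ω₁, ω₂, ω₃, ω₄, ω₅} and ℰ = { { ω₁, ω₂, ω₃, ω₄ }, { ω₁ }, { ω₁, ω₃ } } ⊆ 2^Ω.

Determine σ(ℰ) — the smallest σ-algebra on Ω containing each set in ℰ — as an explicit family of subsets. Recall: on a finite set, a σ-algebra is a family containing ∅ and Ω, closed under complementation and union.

|σ(ℰ)| = 16.  σ(ℰ) = { ∅, { ω₁ }, { ω₃ }, { ω₅ }, { ω₁, ω₃ }, { ω₁, ω₅ }, { ω₂, ω₄ }, { ω₃, ω₅ }, { ω₁, ω₂, ω₄ }, { ω₁, ω₃, ω₅ }, { ω₂, ω₃, ω₄ }, { ω₂, ω₄, ω₅ }, { ω₁, ω₂, ω₃, ω₄ }, { ω₁, ω₂, ω₄, ω₅ }, { ω₂, ω₃, ω₄, ω₅ }, Ω }

Trace:
Take S₀ = ℰ ∪ {∅, Ω} = { ∅, { ω₁ }, { ω₁, ω₃ }, { ω₁, ω₂, ω₃, ω₄ }, Ω }.
Pass 1: +3 →
  { ω₅ }  = Ω∖{ ω₁, ω₂, ω₃, ω₄ }
  { ω₂, ω₄, ω₅ }  = Ω∖{ ω₁, ω₃ }
  { ω₂, ω₃, ω₄, ω₅ }  = Ω∖{ ω₁ }
  |family| = 8
Pass 2: 3 new —
  { ω₁, ω₅ }  = { ω₅ } ∪ { ω₁ }
  { ω₁, ω₃, ω₅ }  = { ω₁, ω₃ } ∪ { ω₅ }
  { ω₁, ω₂, ω₄, ω₅ }  = { ω₂, ω₄, ω₅ } ∪ { ω₁ }
  |family| = 11
Pass 3: +3 →
  { ω₃ }  = Ω∖{ ω₁, ω₂, ω₄, ω₅ }
  { ω₂, ω₄ }  = Ω∖{ ω₁, ω₃, ω₅ }
  { ω₂, ω₃, ω₄ }  = Ω∖{ ω₁, ω₅ }
  |family| = 14
Pass 4: 2 new —
  { ω₃, ω₅ }  = { ω₃ } ∪ { ω₅ }
  { ω₁, ω₂, ω₄ }  = { ω₂, ω₄ } ∪ { ω₁ }
  |family| = 16
Pass 5 adds nothing — fixpoint reached.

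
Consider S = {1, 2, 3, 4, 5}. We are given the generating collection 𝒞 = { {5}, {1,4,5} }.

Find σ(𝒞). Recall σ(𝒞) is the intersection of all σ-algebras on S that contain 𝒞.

Seed the family with 𝒞 together with ∅ and S: { ∅, {5}, {1,4,5}, S }.
Round 1. New:
  {2,3}  = S∖{1,4,5}
  {1,2,3,4}  = S∖{5}
  (now 6)
Round 2: 1 new —
  {2,3,5}  = {2,3} ∪ {5}
  (now 7)
Round 3: 1 new —
  {1,4}  = S∖{2,3,5}
  (now 8)
Round 4 adds nothing — fixpoint reached.

Hence σ(𝒞) has 8 members: { ∅, {5}, {1,4}, {2,3}, {1,4,5}, {2,3,5}, {1,2,3,4}, S }.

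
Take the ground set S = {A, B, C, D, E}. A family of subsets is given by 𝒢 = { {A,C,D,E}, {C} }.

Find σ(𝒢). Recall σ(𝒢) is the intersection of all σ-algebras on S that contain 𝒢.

Initial family (4 sets): { ∅, {C}, {A,C,D,E}, S }.
Round 1: +2 →
  {B}  = complement {A,C,D,E}
  {A,B,D,E}  = complement {C}
  (now 6)
Round 2 adds 1:
  {B,C}  = {C} ∪ {B}
  (now 7)
Round 3. New:
  {A,D,E}  = complement {B,C}
  (now 8)
Round 4: stable.

Therefore σ(𝒢) = { ∅, {B}, {C}, {B,C}, {A,D,E}, {A,B,D,E}, {A,C,D,E}, S } (|σ(𝒢)| = 8).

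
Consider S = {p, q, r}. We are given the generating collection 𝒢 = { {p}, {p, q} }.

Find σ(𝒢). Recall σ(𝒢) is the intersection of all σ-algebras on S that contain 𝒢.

Take S₀ = 𝒢 ∪ {∅, S} = { {}, {p}, {p, q}, S }.
Iteration 1 adds 2:
  {r}  = ᶜ of {p, q}
  {q, r}  = ᶜ of {p}
  (now 6)
Iteration 2: 1 new —
  {p, r}  = {r} ∪ {p}
  (now 7)
Iteration 3: 1 new —
  {q}  = ᶜ of {p, r}
  (now 8)
After Iteration 4 the family is unchanged; done.

σ(𝒢) = { {}, {p}, {q}, {r}, {p, q}, {p, r}, {q, r}, S }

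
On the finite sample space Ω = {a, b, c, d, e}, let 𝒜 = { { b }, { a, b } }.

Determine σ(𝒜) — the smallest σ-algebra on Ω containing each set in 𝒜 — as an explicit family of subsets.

Start: 𝒜 ∪ {∅, Ω} = { ∅, { b }, { a, b }, Ω }.
Round 1: 2 new —
  { c, d, e }  = { a, b }ᶜ
  { a, c, d, e }  = { b }ᶜ
  — 6 sets.
Round 2: 1 new —
  { b, c, d, e }  = { c, d, e } ∪ { b }
  — 7 sets.
Round 3: 1 new —
  { a }  = { b, c, d, e }ᶜ
  — 8 sets.
After Round 4 the family is unchanged; done.

σ(𝒜) = { ∅, { a }, { b }, { a, b }, { c, d, e }, { a, c, d, e }, { b, c, d, e }, Ω }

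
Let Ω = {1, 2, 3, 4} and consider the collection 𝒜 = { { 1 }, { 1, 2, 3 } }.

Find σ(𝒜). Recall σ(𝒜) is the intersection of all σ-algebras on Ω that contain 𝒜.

Start: 𝒜 ∪ {∅, Ω} = { {}, { 1 }, { 1, 2, 3 }, Ω }.
Step 1 (2 new):
  { 4 }  = { 1, 2, 3 }ᶜ
  { 2, 3, 4 }  = { 1 }ᶜ
  — 6 sets.
Step 2: 1 new —
  { 1, 4 }  = { 4 } ∪ { 1 }
  — 7 sets.
Step 3 (1 new):
  { 2, 3 }  = { 1, 4 }ᶜ
  — 8 sets.
Step 4: no new sets; the family is a σ-algebra.

Hence σ(𝒜) has 8 members: { {}, { 1 }, { 4 }, { 1, 4 }, { 2, 3 }, { 1, 2, 3 }, { 2, 3, 4 }, Ω }.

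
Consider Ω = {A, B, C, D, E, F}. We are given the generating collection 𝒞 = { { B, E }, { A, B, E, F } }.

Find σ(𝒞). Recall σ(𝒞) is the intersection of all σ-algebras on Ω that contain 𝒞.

Take S₀ = 𝒞 ∪ {∅, Ω} = { {}, { B, E }, { A, B, E, F }, Ω }.
Step 1: 2 new —
  { C, D }  = Ω∖{ A, B, E, F }
  { A, C, D, F }  = Ω∖{ B, E }
  [6 total]
Step 2 adds 1:
  { B, C, D, E }  = { B, E } ∪ { C, D }
  [7 total]
Step 3 adds 1:
  { A, F }  = Ω∖{ B, C, D, E }
  [8 total]
Step 4 adds nothing — fixpoint reached.

|σ(𝒞)| = 8.  σ(𝒞) = { {}, { A, F }, { B, E }, { C, D }, { A, B, E, F }, { A, C, D, F }, { B, C, D, E }, Ω }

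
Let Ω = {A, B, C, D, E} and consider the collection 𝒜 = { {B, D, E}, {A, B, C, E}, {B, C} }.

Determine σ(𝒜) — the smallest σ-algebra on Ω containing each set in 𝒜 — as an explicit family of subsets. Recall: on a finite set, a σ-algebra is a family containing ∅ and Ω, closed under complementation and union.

σ(𝒜) = { {}, {A}, {B}, {C}, {D}, {E}, {A, B}, {A, C}, {A, D}, {A, E}, {B, C}, {B, D}, {B, E}, {C, D}, {C, E}, {D, E}, {A, B, C}, {A, B, D}, {A, B, E}, {A, C, D}, {A, C, E}, {A, D, E}, {B, C, D}, {B, C, E}, {B, D, E}, {C, D, E}, {A, B, C, D}, {A, B, C, E}, {A, B, D, E}, {A, C, D, E}, {B, C, D, E}, Ω }

Check:
Start: 𝒜 ∪ {∅, Ω} = { {}, {B, C}, {B, D, E}, {A, B, C, E}, Ω }.
Step 1: 4 new —
  {D}  = ᶜ of {A, B, C, E}
  {A, C}  = ᶜ of {B, D, E}
  {A, D, E}  = ᶜ of {B, C}
  {B, C, D, E}  = {B, C} ∪ {B, D, E}
  [9 total]
Step 2: 6 new —
  {A}  = ᶜ of {B, C, D, E}
  {A, B, C}  = {B, C} ∪ {A, C}
  {A, C, D}  = {A, C} ∪ {D}
  {B, C, D}  = {B, C} ∪ {D}
  {A, B, D, E}  = {A, D, E} ∪ {B, D, E}
  {A, C, D, E}  = {A, D, E} ∪ {A, C}
  [15 total]
Step 3. New:
  {B}  = ᶜ of {A, C, D, E}
  {C}  = ᶜ of {A, B, D, E}
  {A, D}  = {D} ∪ {A}
  {A, E}  = ᶜ of {B, C, D}
  {B, E}  = ᶜ of {A, C, D}
  {D, E}  = ᶜ of {A, B, C}
  {A, B, C, D}  = {A, C, D} ∪ {B, C}
  [22 total]
Step 4 adds 9:
  {E}  = ᶜ of {A, B, C, D}
  {A, B}  = {B} ∪ {A}
  {B, D}  = {B} ∪ {D}
  {C, D}  = {C} ∪ {D}
  {A, B, D}  = {B} ∪ {A, D}
  {A, B, E}  = {B, E} ∪ {A, E}
  {A, C, E}  = {A, C} ∪ {A, E}
  {B, C, E}  = ᶜ of {A, D}
  {C, D, E}  = {D, E} ∪ {C}
  [31 total]
Step 5 adds 1:
  {C, E}  = ᶜ of {A, B, D}
  [32 total]
Step 6 adds nothing — fixpoint reached.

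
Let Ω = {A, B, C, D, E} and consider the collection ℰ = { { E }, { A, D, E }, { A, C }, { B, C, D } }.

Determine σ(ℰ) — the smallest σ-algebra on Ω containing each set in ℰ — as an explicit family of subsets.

σ(ℰ) (32 sets): { ∅, { A }, { B }, { C }, { D }, { E }, { A, B }, { A, C }, { A, D }, { A, E }, { B, C }, { B, D }, { B, E }, { C, D }, { C, E }, { D, E }, { A, B, C }, { A, B, D }, { A, B, E }, { A, C, D }, { A, C, E }, { A, D, E }, { B, C, D }, { B, C, E }, { B, D, E }, { C, D, E }, { A, B, C, D }, { A, B, C, E }, { A, B, D, E }, { A, C, D, E }, { B, C, D, E }, Ω }

Working:
Take S₀ = ℰ ∪ {∅, Ω} = { ∅, { E }, { A, C }, { A, D, E }, { B, C, D }, Ω }.
Step 1 (7 new):
  { A, E }  = ᶜ of { B, C, D }
  { B, C }  = ᶜ of { A, D, E }
  { A, C, E }  = { A, C } ∪ { E }
  { B, D, E }  = ᶜ of { A, C }
  { A, B, C, D }  = ᶜ of { E }
  { A, C, D, E }  = { A, D, E } ∪ { A, C }
  { B, C, D, E }  = { B, C, D } ∪ { E }
  [13 total]
Step 2. New:
  { A }  = ᶜ of { B, C, D, E }
  { B }  = ᶜ of { A, C, D, E }
  { B, D }  = ᶜ of { A, C, E }
  { A, B, C }  = { B, C } ∪ { A, C }
  { B, C, E }  = { E } ∪ { B, C }
  { A, B, C, E }  = { A, C, E } ∪ { B, C }
  { A, B, D, E }  = { A, D, E } ∪ { B, D, E }
  [20 total]
Step 3 adds 8:
  { C }  = ᶜ of { A, B, D, E }
  { D }  = ᶜ of { A, B, C, E }
  { A, B }  = { B } ∪ { A }
  { A, D }  = ᶜ of { B, C, E }
  { B, E }  = { B } ∪ { E }
  { D, E }  = ᶜ of { A, B, C }
  { A, B, D }  = { B, D } ∪ { A }
  { A, B, E }  = { B } ∪ { A, E }
  [28 total]
Step 4: +4 →
  { C, D }  = ᶜ of { A, B, E }
  { C, E }  = ᶜ of { A, B, D }
  { A, C, D }  = ᶜ of { B, E }
  { C, D, E }  = ᶜ of { A, B }
  [32 total]
Step 5: no new sets; the family is a σ-algebra.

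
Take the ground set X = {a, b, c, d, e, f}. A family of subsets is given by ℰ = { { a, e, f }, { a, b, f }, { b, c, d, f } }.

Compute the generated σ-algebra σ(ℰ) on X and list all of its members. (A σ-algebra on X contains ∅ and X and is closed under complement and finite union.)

Start: ℰ ∪ {∅, X} = { {}, { a, b, f }, { a, e, f }, { b, c, d, f }, X }.
Round 1 (5 new):
  { a, e }  = ᶜ of { b, c, d, f }
  { b, c, d }  = ᶜ of { a, e, f }
  { c, d, e }  = ᶜ of { a, b, f }
  { a, b, e, f }  = { a, e, f } ∪ { a, b, f }
  { a, b, c, d, f }  = { b, c, d, f } ∪ { a, b, f }
  (now 10)
Round 2 adds 7:
  { e }  = ᶜ of { a, b, c, d, f }
  { c, d }  = ᶜ of { a, b, e, f }
  { a, c, d, e }  = { c, d, e } ∪ { a, e }
  { b, c, d, e }  = { c, d, e } ∪ { b, c, d }
  { a, b, c, d, e }  = { b, c, d } ∪ { a, e }
  { a, c, d, e, f }  = { c, d, e } ∪ { a, e, f }
  { b, c, d, e, f }  = { c, d, e } ∪ { b, c, d, f }
  (now 17)
Round 3: +5 →
  { a }  = ᶜ of { b, c, d, e, f }
  { b }  = ᶜ of { a, c, d, e, f }
  { f }  = ᶜ of { a, b, c, d, e }
  { a, f }  = ᶜ of { b, c, d, e }
  { b, f }  = ᶜ of { a, c, d, e }
  (now 22)
Round 4: +10 →
  { a, b }  = { b } ∪ { a }
  { b, e }  = { b } ∪ { e }
  { e, f }  = { f } ∪ { e }
  { a, b, e }  = { b } ∪ { a, e }
  { a, c, d }  = { c, d } ∪ { a }
  { b, e, f }  = { b, f } ∪ { e }
  { c, d, f }  = { c, d } ∪ { f }
  { a, b, c, d }  = { b, c, d } ∪ { a }
  { a, c, d, f }  = { c, d } ∪ { a, f }
  { c, d, e, f }  = { c, d, e } ∪ { f }
  (now 32)
After Round 5 the family is unchanged; done.

Hence σ(ℰ) has 32 members: { {}, { a }, { b }, { e }, { f }, { a, b }, { a, e }, { a, f }, { b, e }, { b, f }, { c, d }, { e, f }, { a, b, e }, { a, b, f }, { a, c, d }, { a, e, f }, { b, c, d }, { b, e, f }, { c, d, e }, { c, d, f }, { a, b, c, d }, { a, b, e, f }, { a, c, d, e }, { a, c, d, f }, { b, c, d, e }, { b, c, d, f }, { c, d, e, f }, { a, b, c, d, e }, { a, b, c, d, f }, { a, c, d, e, f }, { b, c, d, e, f }, X }.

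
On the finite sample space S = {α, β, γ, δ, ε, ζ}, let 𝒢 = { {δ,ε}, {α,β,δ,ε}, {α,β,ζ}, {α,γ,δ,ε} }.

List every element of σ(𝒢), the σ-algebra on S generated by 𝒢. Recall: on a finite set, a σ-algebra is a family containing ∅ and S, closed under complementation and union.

Answer: σ(𝒢) = { ∅, {α}, {β}, {γ}, {ζ}, {α,β}, {α,γ}, {α,ζ}, {β,γ}, {β,ζ}, {γ,ζ}, {δ,ε}, {α,β,γ}, {α,β,ζ}, {α,γ,ζ}, {α,δ,ε}, {β,γ,ζ}, {β,δ,ε}, {γ,δ,ε}, {δ,ε,ζ}, {α,β,γ,ζ}, {α,β,δ,ε}, {α,γ,δ,ε}, {α,δ,ε,ζ}, {β,γ,δ,ε}, {β,δ,ε,ζ}, {γ,δ,ε,ζ}, {α,β,γ,δ,ε}, {α,β,δ,ε,ζ}, {α,γ,δ,ε,ζ}, {β,γ,δ,ε,ζ}, S }

Trace:
Initial family (6 sets): { ∅, {δ,ε}, {α,β,ζ}, {α,β,δ,ε}, {α,γ,δ,ε}, S }.
Pass 1: 6 new —
  {β,ζ}  = ᶜ of {α,γ,δ,ε}
  {γ,ζ}  = ᶜ of {α,β,δ,ε}
  {γ,δ,ε}  = ᶜ of {α,β,ζ}
  {α,β,γ,ζ}  = ᶜ of {δ,ε}
  {α,β,γ,δ,ε}  = {α,γ,δ,ε} ∪ {α,β,δ,ε}
  {α,β,δ,ε,ζ}  = {δ,ε} ∪ {α,β,ζ}
  |family| = 12
Pass 2. New:
  {γ}  = ᶜ of {α,β,δ,ε,ζ}
  {ζ}  = ᶜ of {α,β,γ,δ,ε}
  {β,γ,ζ}  = {β,ζ} ∪ {γ,ζ}
  {β,δ,ε,ζ}  = {β,ζ} ∪ {δ,ε}
  {γ,δ,ε,ζ}  = {γ,δ,ε} ∪ {γ,ζ}
  {α,γ,δ,ε,ζ}  = {α,γ,δ,ε} ∪ {γ,ζ}
  {β,γ,δ,ε,ζ}  = {γ,δ,ε} ∪ {β,ζ}
  |family| = 19
Pass 3 (6 new):
  {α}  = ᶜ of {β,γ,δ,ε,ζ}
  {β}  = ᶜ of {α,γ,δ,ε,ζ}
  {α,β}  = ᶜ of {γ,δ,ε,ζ}
  {α,γ}  = ᶜ of {β,δ,ε,ζ}
  {α,δ,ε}  = ᶜ of {β,γ,ζ}
  {δ,ε,ζ}  = {δ,ε} ∪ {ζ}
  |family| = 25
Pass 4 (7 new):
  {α,ζ}  = {ζ} ∪ {α}
  {β,γ}  = {β} ∪ {γ}
  {α,β,γ}  = ᶜ of {δ,ε,ζ}
  {α,γ,ζ}  = {ζ} ∪ {α,γ}
  {β,δ,ε}  = {β} ∪ {δ,ε}
  {α,δ,ε,ζ}  = {α,δ,ε} ∪ {ζ}
  {β,γ,δ,ε}  = {γ,δ,ε} ∪ {β}
  |family| = 32
Pass 5: stable.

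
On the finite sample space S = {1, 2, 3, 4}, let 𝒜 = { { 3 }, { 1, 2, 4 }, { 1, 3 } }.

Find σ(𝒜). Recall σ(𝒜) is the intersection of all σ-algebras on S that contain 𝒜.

σ(𝒜) (8 sets): { {}, { 1 }, { 3 }, { 1, 3 }, { 2, 4 }, { 1, 2, 4 }, { 2, 3, 4 }, S }

Working:
Initial family (5 sets): { {}, { 3 }, { 1, 3 }, { 1, 2, 4 }, S }.
Step 1 adds 1:
  { 2, 4 }  = { 1, 3 }ᶜ
  |family| = 6
Step 2: 1 new —
  { 2, 3, 4 }  = { 3 } ∪ { 2, 4 }
  |family| = 7
Step 3: +1 →
  { 1 }  = { 2, 3, 4 }ᶜ
  |family| = 8
Step 4 adds nothing — fixpoint reached.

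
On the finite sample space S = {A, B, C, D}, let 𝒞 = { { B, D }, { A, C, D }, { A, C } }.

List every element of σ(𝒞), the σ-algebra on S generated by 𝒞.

Take S₀ = 𝒞 ∪ {∅, S} = { ∅, { A, C }, { B, D }, { A, C, D }, S }.
Step 1 (1 new):
  { B }  = S∖{ A, C, D }
  — 6 sets.
Step 2: +1 →
  { A, B, C }  = { B } ∪ { A, C }
  — 7 sets.
Step 3: +1 →
  { D }  = S∖{ A, B, C }
  — 8 sets.
After Step 4 the family is unchanged; done.

Hence σ(𝒞) has 8 members: { ∅, { B }, { D }, { A, C }, { B, D }, { A, B, C }, { A, C, D }, S }.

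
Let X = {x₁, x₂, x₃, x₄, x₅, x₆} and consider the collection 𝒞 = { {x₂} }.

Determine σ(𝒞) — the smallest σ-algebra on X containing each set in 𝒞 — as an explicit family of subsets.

Begin from { {}, {x₂}, X } (that is, 𝒞 plus ∅ and X).
Step 1. New:
  {x₁,x₃,x₄,x₅,x₆}  = ᶜ of {x₂}
  [4 total]
After Step 2 the family is unchanged; done.

σ(𝒞) = { {}, {x₂}, {x₁,x₃,x₄,x₅,x₆}, X }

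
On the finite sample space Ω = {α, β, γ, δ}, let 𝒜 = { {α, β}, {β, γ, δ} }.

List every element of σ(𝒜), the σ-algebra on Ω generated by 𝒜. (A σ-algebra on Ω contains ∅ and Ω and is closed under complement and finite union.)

Start: 𝒜 ∪ {∅, Ω} = { {}, {α, β}, {β, γ, δ}, Ω }.
Iteration 1. New:
  {α}  = ᶜ of {β, γ, δ}
  {γ, δ}  = ᶜ of {α, β}
  |family| = 6
Iteration 2: 1 new —
  {α, γ, δ}  = {γ, δ} ∪ {α}
  |family| = 7
Iteration 3 adds 1:
  {β}  = ᶜ of {α, γ, δ}
  |family| = 8
Iteration 4 adds nothing — fixpoint reached.

|σ(𝒜)| = 8.  σ(𝒜) = { {}, {α}, {β}, {α, β}, {γ, δ}, {α, γ, δ}, {β, γ, δ}, Ω }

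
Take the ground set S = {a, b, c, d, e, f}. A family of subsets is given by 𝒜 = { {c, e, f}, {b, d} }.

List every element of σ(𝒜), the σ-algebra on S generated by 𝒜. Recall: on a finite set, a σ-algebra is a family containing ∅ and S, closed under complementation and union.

Initial family (4 sets): { {}, {b, d}, {c, e, f}, S }.
Step 1: +3 →
  {a, b, d}  = {c, e, f}ᶜ
  {a, c, e, f}  = {b, d}ᶜ
  {b, c, d, e, f}  = {b, d} ∪ {c, e, f}
  [7 total]
Step 2: 1 new —
  {a}  = {b, c, d, e, f}ᶜ
  [8 total]
Step 3: closed — nothing new.

|σ(𝒜)| = 8.  σ(𝒜) = { {}, {a}, {b, d}, {a, b, d}, {c, e, f}, {a, c, e, f}, {b, c, d, e, f}, S }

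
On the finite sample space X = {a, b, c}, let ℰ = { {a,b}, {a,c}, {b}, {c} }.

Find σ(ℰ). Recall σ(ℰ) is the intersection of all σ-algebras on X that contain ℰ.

Answer: σ(ℰ) = { ∅, {a}, {b}, {c}, {a,b}, {a,c}, {b,c}, X }

Check:
Take S₀ = ℰ ∪ {∅, X} = { ∅, {b}, {c}, {a,b}, {a,c}, X }.
Round 1 adds 1:
  {b,c}  = {c} ∪ {b}
  (now 7)
Round 2 adds 1:
  {a}  = complement {b,c}
  (now 8)
After Round 3 the family is unchanged; done.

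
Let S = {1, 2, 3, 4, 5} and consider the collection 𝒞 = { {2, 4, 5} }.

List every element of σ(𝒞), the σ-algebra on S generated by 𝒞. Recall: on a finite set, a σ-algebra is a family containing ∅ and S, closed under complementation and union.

Initial family (3 sets): { {}, {2, 4, 5}, S }.
Round 1 (1 new):
  {1, 3}  = {2, 4, 5}ᶜ
  — 4 sets.
Round 2: stable.

|σ(𝒞)| = 4.  σ(𝒞) = { {}, {1, 3}, {2, 4, 5}, S }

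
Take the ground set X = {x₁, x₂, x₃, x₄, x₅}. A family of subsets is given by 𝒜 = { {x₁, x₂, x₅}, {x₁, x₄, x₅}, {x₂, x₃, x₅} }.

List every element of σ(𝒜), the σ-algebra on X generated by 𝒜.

Answer: σ(𝒜) = { {}, {x₁}, {x₂}, {x₃}, {x₄}, {x₅}, {x₁, x₂}, {x₁, x₃}, {x₁, x₄}, {x₁, x₅}, {x₂, x₃}, {x₂, x₄}, {x₂, x₅}, {x₃, x₄}, {x₃, x₅}, {x₄, x₅}, {x₁, x₂, x₃}, {x₁, x₂, x₄}, {x₁, x₂, x₅}, {x₁, x₃, x₄}, {x₁, x₃, x₅}, {x₁, x₄, x₅}, {x₂, x₃, x₄}, {x₂, x₃, x₅}, {x₂, x₄, x₅}, {x₃, x₄, x₅}, {x₁, x₂, x₃, x₄}, {x₁, x₂, x₃, x₅}, {x₁, x₂, x₄, x₅}, {x₁, x₃, x₄, x₅}, {x₂, x₃, x₄, x₅}, X }

Check:
Start: 𝒜 ∪ {∅, X} = { {}, {x₁, x₂, x₅}, {x₁, x₄, x₅}, {x₂, x₃, x₅}, X }.
Round 1: +5 →
  {x₁, x₄}  = ᶜ of {x₂, x₃, x₅}
  {x₂, x₃}  = ᶜ of {x₁, x₄, x₅}
  {x₃, x₄}  = ᶜ of {x₁, x₂, x₅}
  {x₁, x₂, x₃, x₅}  = {x₁, x₂, x₅} ∪ {x₂, x₃, x₅}
  {x₁, x₂, x₄, x₅}  = {x₁, x₄, x₅} ∪ {x₁, x₂, x₅}
Round 2: 7 new —
  {x₃}  = ᶜ of {x₁, x₂, x₄, x₅}
  {x₄}  = ᶜ of {x₁, x₂, x₃, x₅}
  {x₁, x₃, x₄}  = {x₃, x₄} ∪ {x₁, x₄}
  {x₂, x₃, x₄}  = {x₃, x₄} ∪ {x₂, x₃}
  {x₁, x₂, x₃, x₄}  = {x₂, x₃} ∪ {x₁, x₄}
  {x₁, x₃, x₄, x₅}  = {x₁, x₄, x₅} ∪ {x₃, x₄}
  {x₂, x₃, x₄, x₅}  = {x₃, x₄} ∪ {x₂, x₃, x₅}
Round 3 adds 5:
  {x₁}  = ᶜ of {x₂, x₃, x₄, x₅}
  {x₂}  = ᶜ of {x₁, x₃, x₄, x₅}
  {x₅}  = ᶜ of {x₁, x₂, x₃, x₄}
  {x₁, x₅}  = ᶜ of {x₂, x₃, x₄}
  {x₂, x₅}  = ᶜ of {x₁, x₃, x₄}
Round 4 adds 10:
  {x₁, x₂}  = {x₂} ∪ {x₁}
  {x₁, x₃}  = {x₃} ∪ {x₁}
  {x₂, x₄}  = {x₂} ∪ {x₄}
  {x₃, x₅}  = {x₅} ∪ {x₃}
  {x₄, x₅}  = {x₅} ∪ {x₄}
  {x₁, x₂, x₃}  = {x₂, x₃} ∪ {x₁}
  {x₁, x₂, x₄}  = {x₂} ∪ {x₁, x₄}
  {x₁, x₃, x₅}  = {x₃} ∪ {x₁, x₅}
  {x₂, x₄, x₅}  = {x₂, x₅} ∪ {x₄}
  {x₃, x₄, x₅}  = {x₃, x₄} ∪ {x₅}
After Round 5 the family is unchanged; done.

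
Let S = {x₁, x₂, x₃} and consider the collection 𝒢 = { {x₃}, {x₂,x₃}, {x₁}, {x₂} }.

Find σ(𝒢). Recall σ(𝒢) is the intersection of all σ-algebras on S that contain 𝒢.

σ(𝒢) = { {}, {x₁}, {x₂}, {x₃}, {x₁,x₂}, {x₁,x₃}, {x₂,x₃}, S }

Derivation:
Start: 𝒢 ∪ {∅, S} = { {}, {x₁}, {x₂}, {x₃}, {x₂,x₃}, S }.
Pass 1 (2 new):
  {x₁,x₂}  = ᶜ of {x₃}
  {x₁,x₃}  = ᶜ of {x₂}
  |family| = 8
Pass 2: closed — nothing new.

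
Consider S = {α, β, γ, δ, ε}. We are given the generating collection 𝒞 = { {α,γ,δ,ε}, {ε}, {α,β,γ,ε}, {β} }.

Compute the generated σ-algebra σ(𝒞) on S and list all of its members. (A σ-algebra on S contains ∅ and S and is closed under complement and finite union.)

Begin from { ∅, {β}, {ε}, {α,β,γ,ε}, {α,γ,δ,ε}, S } (that is, 𝒞 plus ∅ and S).
Pass 1 (3 new):
  {δ}  = S∖{α,β,γ,ε}
  {β,ε}  = {β} ∪ {ε}
  {α,β,γ,δ}  = S∖{ε}
  [9 total]
Pass 2: 4 new —
  {β,δ}  = {β} ∪ {δ}
  {δ,ε}  = {ε} ∪ {δ}
  {α,γ,δ}  = S∖{β,ε}
  {β,δ,ε}  = {β,ε} ∪ {δ}
  [13 total]
Pass 3. New:
  {α,γ}  = S∖{β,δ,ε}
  {α,β,γ}  = S∖{δ,ε}
  {α,γ,ε}  = S∖{β,δ}
  [16 total]
After Pass 4 the family is unchanged; done.

Hence σ(𝒞) has 16 members: { ∅, {β}, {δ}, {ε}, {α,γ}, {β,δ}, {β,ε}, {δ,ε}, {α,β,γ}, {α,γ,δ}, {α,γ,ε}, {β,δ,ε}, {α,β,γ,δ}, {α,β,γ,ε}, {α,γ,δ,ε}, S }.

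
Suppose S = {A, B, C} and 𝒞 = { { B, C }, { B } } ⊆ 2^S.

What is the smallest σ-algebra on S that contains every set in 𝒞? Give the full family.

Take S₀ = 𝒞 ∪ {∅, S} = { {  }, { B }, { B, C }, S }.
Iteration 1: +2 →
  { A }  = complement { B, C }
  { A, C }  = complement { B }
Iteration 2: +1 →
  { A, B }  = { B } ∪ { A }
Iteration 3 (1 new):
  { C }  = complement { A, B }
Iteration 4: no new sets; the family is a σ-algebra.

Hence σ(𝒞) has 8 members: { {  }, { A }, { B }, { C }, { A, B }, { A, C }, { B, C }, S }.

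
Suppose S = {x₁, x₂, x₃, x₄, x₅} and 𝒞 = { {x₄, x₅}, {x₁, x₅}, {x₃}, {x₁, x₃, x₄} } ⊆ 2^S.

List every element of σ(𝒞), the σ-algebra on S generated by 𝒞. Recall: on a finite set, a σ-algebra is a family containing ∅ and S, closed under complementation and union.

σ(𝒞) (32 sets): { {}, {x₁}, {x₂}, {x₃}, {x₄}, {x₅}, {x₁, x₂}, {x₁, x₃}, {x₁, x₄}, {x₁, x₅}, {x₂, x₃}, {x₂, x₄}, {x₂, x₅}, {x₃, x₄}, {x₃, x₅}, {x₄, x₅}, {x₁, x₂, x₃}, {x₁, x₂, x₄}, {x₁, x₂, x₅}, {x₁, x₃, x₄}, {x₁, x₃, x₅}, {x₁, x₄, x₅}, {x₂, x₃, x₄}, {x₂, x₃, x₅}, {x₂, x₄, x₅}, {x₃, x₄, x₅}, {x₁, x₂, x₃, x₄}, {x₁, x₂, x₃, x₅}, {x₁, x₂, x₄, x₅}, {x₁, x₃, x₄, x₅}, {x₂, x₃, x₄, x₅}, S }

Trace:
Seed the family with 𝒞 together with ∅ and S: { {}, {x₃}, {x₁, x₅}, {x₄, x₅}, {x₁, x₃, x₄}, S }.
Pass 1: +8 →
  {x₂, x₅}  = {x₁, x₃, x₄}ᶜ
  {x₁, x₂, x₃}  = {x₄, x₅}ᶜ
  {x₁, x₃, x₅}  = {x₃} ∪ {x₁, x₅}
  {x₁, x₄, x₅}  = {x₄, x₅} ∪ {x₁, x₅}
  {x₂, x₃, x₄}  = {x₁, x₅}ᶜ
  {x₃, x₄, x₅}  = {x₄, x₅} ∪ {x₃}
  {x₁, x₂, x₄, x₅}  = {x₃}ᶜ
  {x₁, x₃, x₄, x₅}  = {x₄, x₅} ∪ {x₁, x₃, x₄}
Pass 2: 10 new —
  {x₂}  = {x₁, x₃, x₄, x₅}ᶜ
  {x₁, x₂}  = {x₃, x₄, x₅}ᶜ
  {x₂, x₃}  = {x₁, x₄, x₅}ᶜ
  {x₂, x₄}  = {x₁, x₃, x₅}ᶜ
  {x₁, x₂, x₅}  = {x₂, x₅} ∪ {x₁, x₅}
  {x₂, x₃, x₅}  = {x₂, x₅} ∪ {x₃}
  {x₂, x₄, x₅}  = {x₂, x₅} ∪ {x₄, x₅}
  {x₁, x₂, x₃, x₄}  = {x₁, x₂, x₃} ∪ {x₂, x₃, x₄}
  {x₁, x₂, x₃, x₅}  = {x₂, x₅} ∪ {x₁, x₂, x₃}
  {x₂, x₃, x₄, x₅}  = {x₂, x₅} ∪ {x₃, x₄, x₅}
Pass 3. New:
  {x₁}  = {x₂, x₃, x₄, x₅}ᶜ
  {x₄}  = {x₁, x₂, x₃, x₅}ᶜ
  {x₅}  = {x₁, x₂, x₃, x₄}ᶜ
  {x₁, x₃}  = {x₂, x₄, x₅}ᶜ
  {x₁, x₄}  = {x₂, x₃, x₅}ᶜ
  {x₃, x₄}  = {x₁, x₂, x₅}ᶜ
  {x₁, x₂, x₄}  = {x₂, x₄} ∪ {x₁, x₂}
Pass 4. New:
  {x₃, x₅}  = {x₁, x₂, x₄}ᶜ
Pass 5 adds nothing — fixpoint reached.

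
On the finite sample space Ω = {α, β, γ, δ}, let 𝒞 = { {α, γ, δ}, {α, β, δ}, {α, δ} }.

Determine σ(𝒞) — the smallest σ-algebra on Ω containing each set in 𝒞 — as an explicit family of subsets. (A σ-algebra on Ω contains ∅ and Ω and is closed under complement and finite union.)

Answer: σ(𝒞) = { ∅, {β}, {γ}, {α, δ}, {β, γ}, {α, β, δ}, {α, γ, δ}, Ω }

Trace:
Initial family (5 sets): { ∅, {α, δ}, {α, β, δ}, {α, γ, δ}, Ω }.
Step 1. New:
  {β}  = complement {α, γ, δ}
  {γ}  = complement {α, β, δ}
  {β, γ}  = complement {α, δ}
  (now 8)
Step 2 adds nothing — fixpoint reached.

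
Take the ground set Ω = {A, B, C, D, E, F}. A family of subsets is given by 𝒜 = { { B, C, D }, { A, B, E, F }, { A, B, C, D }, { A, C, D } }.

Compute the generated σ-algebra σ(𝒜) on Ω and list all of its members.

Initial family (6 sets): { ∅, { A, C, D }, { B, C, D }, { A, B, C, D }, { A, B, E, F }, Ω }.
Pass 1 (4 new):
  { C, D }  = Ω∖{ A, B, E, F }
  { E, F }  = Ω∖{ A, B, C, D }
  { A, E, F }  = Ω∖{ B, C, D }
  { B, E, F }  = Ω∖{ A, C, D }
  — 10 sets.
Pass 2 (3 new):
  { C, D, E, F }  = { C, D } ∪ { E, F }
  { A, C, D, E, F }  = { C, D } ∪ { A, E, F }
  { B, C, D, E, F }  = { C, D } ∪ { B, E, F }
  — 13 sets.
Pass 3: 3 new —
  { A }  = Ω∖{ B, C, D, E, F }
  { B }  = Ω∖{ A, C, D, E, F }
  { A, B }  = Ω∖{ C, D, E, F }
  — 16 sets.
Pass 4: stable.

Hence σ(𝒜) has 16 members: { ∅, { A }, { B }, { A, B }, { C, D }, { E, F }, { A, C, D }, { A, E, F }, { B, C, D }, { B, E, F }, { A, B, C, D }, { A, B, E, F }, { C, D, E, F }, { A, C, D, E, F }, { B, C, D, E, F }, Ω }.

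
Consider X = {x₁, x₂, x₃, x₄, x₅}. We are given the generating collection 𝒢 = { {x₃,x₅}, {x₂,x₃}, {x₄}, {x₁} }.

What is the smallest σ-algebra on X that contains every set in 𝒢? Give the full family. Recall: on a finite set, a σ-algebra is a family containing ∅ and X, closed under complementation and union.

Answer: σ(𝒢) = { {}, {x₁}, {x₂}, {x₃}, {x₄}, {x₅}, {x₁,x₂}, {x₁,x₃}, {x₁,x₄}, {x₁,x₅}, {x₂,x₃}, {x₂,x₄}, {x₂,x₅}, {x₃,x₄}, {x₃,x₅}, {x₄,x₅}, {x₁,x₂,x₃}, {x₁,x₂,x₄}, {x₁,x₂,x₅}, {x₁,x₃,x₄}, {x₁,x₃,x₅}, {x₁,x₄,x₅}, {x₂,x₃,x₄}, {x₂,x₃,x₅}, {x₂,x₄,x₅}, {x₃,x₄,x₅}, {x₁,x₂,x₃,x₄}, {x₁,x₂,x₃,x₅}, {x₁,x₂,x₄,x₅}, {x₁,x₃,x₄,x₅}, {x₂,x₃,x₄,x₅}, X }

Derivation:
Start: 𝒢 ∪ {∅, X} = { {}, {x₁}, {x₄}, {x₂,x₃}, {x₃,x₅}, X }.
Iteration 1 adds 10:
  {x₁,x₄}  = {x₄} ∪ {x₁}
  {x₁,x₂,x₃}  = {x₂,x₃} ∪ {x₁}
  {x₁,x₂,x₄}  = {x₃,x₅}ᶜ
  {x₁,x₃,x₅}  = {x₃,x₅} ∪ {x₁}
  {x₁,x₄,x₅}  = {x₂,x₃}ᶜ
  {x₂,x₃,x₄}  = {x₂,x₃} ∪ {x₄}
  {x₂,x₃,x₅}  = {x₂,x₃} ∪ {x₃,x₅}
  {x₃,x₄,x₅}  = {x₄} ∪ {x₃,x₅}
  {x₁,x₂,x₃,x₅}  = {x₄}ᶜ
  {x₂,x₃,x₄,x₅}  = {x₁}ᶜ
Iteration 2 adds 7:
  {x₁,x₂}  = {x₃,x₄,x₅}ᶜ
  {x₁,x₅}  = {x₂,x₃,x₄}ᶜ
  {x₂,x₄}  = {x₁,x₃,x₅}ᶜ
  {x₄,x₅}  = {x₁,x₂,x₃}ᶜ
  {x₁,x₂,x₃,x₄}  = {x₂,x₃,x₄} ∪ {x₁,x₂,x₃}
  {x₁,x₂,x₄,x₅}  = {x₁,x₄,x₅} ∪ {x₁,x₂,x₄}
  {x₁,x₃,x₄,x₅}  = {x₁,x₄,x₅} ∪ {x₃,x₄,x₅}
Iteration 3: +5 →
  {x₂}  = {x₁,x₃,x₄,x₅}ᶜ
  {x₃}  = {x₁,x₂,x₄,x₅}ᶜ
  {x₅}  = {x₁,x₂,x₃,x₄}ᶜ
  {x₁,x₂,x₅}  = {x₁,x₂} ∪ {x₁,x₅}
  {x₂,x₄,x₅}  = {x₄,x₅} ∪ {x₂,x₄}
Iteration 4: +4 →
  {x₁,x₃}  = {x₂,x₄,x₅}ᶜ
  {x₂,x₅}  = {x₂} ∪ {x₅}
  {x₃,x₄}  = {x₁,x₂,x₅}ᶜ
  {x₁,x₃,x₄}  = {x₃} ∪ {x₁,x₄}
Iteration 5: already closed under ᶜ and ∪.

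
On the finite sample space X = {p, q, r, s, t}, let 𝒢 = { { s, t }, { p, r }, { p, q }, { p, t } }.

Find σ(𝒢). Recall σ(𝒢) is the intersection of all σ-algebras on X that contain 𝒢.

|σ(𝒢)| = 32.  σ(𝒢) = { ∅, { p }, { q }, { r }, { s }, { t }, { p, q }, { p, r }, { p, s }, { p, t }, { q, r }, { q, s }, { q, t }, { r, s }, { r, t }, { s, t }, { p, q, r }, { p, q, s }, { p, q, t }, { p, r, s }, { p, r, t }, { p, s, t }, { q, r, s }, { q, r, t }, { q, s, t }, { r, s, t }, { p, q, r, s }, { p, q, r, t }, { p, q, s, t }, { p, r, s, t }, { q, r, s, t }, X }

Derivation:
Begin from { ∅, { p, q }, { p, r }, { p, t }, { s, t }, X } (that is, 𝒢 plus ∅ and X).
Step 1 (9 new):
  { p, q, r }  = ᶜ of { s, t }
  { p, q, t }  = { p, q } ∪ { p, t }
  { p, r, t }  = { p, r } ∪ { p, t }
  { p, s, t }  = { s, t } ∪ { p, t }
  { q, r, s }  = ᶜ of { p, t }
  { q, s, t }  = ᶜ of { p, r }
  { r, s, t }  = ᶜ of { p, q }
  { p, q, s, t }  = { s, t } ∪ { p, q }
  { p, r, s, t }  = { s, t } ∪ { p, r }
  — 15 sets.
Step 2 adds 8:
  { q }  = ᶜ of { p, r, s, t }
  { r }  = ᶜ of { p, q, s, t }
  { q, r }  = ᶜ of { p, s, t }
  { q, s }  = ᶜ of { p, r, t }
  { r, s }  = ᶜ of { p, q, t }
  { p, q, r, s }  = { p, q, r } ∪ { q, r, s }
  { p, q, r, t }  = { p, q, r } ∪ { p, r, t }
  { q, r, s, t }  = { r, s, t } ∪ { q, r, s }
  — 23 sets.
Step 3 (5 new):
  { p }  = ᶜ of { q, r, s, t }
  { s }  = ᶜ of { p, q, r, t }
  { t }  = ᶜ of { p, q, r, s }
  { p, q, s }  = { q, s } ∪ { p, q }
  { p, r, s }  = { r, s } ∪ { p, r }
  — 28 sets.
Step 4. New:
  { p, s }  = { s } ∪ { p }
  { q, t }  = ᶜ of { p, r, s }
  { r, t }  = ᶜ of { p, q, s }
  { q, r, t }  = { t } ∪ { q, r }
  — 32 sets.
Step 5: already closed under ᶜ and ∪.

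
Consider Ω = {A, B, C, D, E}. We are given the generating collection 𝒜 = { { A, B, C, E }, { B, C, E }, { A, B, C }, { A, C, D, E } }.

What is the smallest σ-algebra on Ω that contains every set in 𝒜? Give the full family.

Seed the family with 𝒜 together with ∅ and Ω: { ∅, { A, B, C }, { B, C, E }, { A, B, C, E }, { A, C, D, E }, Ω }.
Pass 1 adds 4:
  { B }  = ᶜ of { A, C, D, E }
  { D }  = ᶜ of { A, B, C, E }
  { A, D }  = ᶜ of { B, C, E }
  { D, E }  = ᶜ of { A, B, C }
  (now 10)
Pass 2 (6 new):
  { B, D }  = { B } ∪ { D }
  { A, B, D }  = { B } ∪ { A, D }
  { A, D, E }  = { D, E } ∪ { A, D }
  { B, D, E }  = { B } ∪ { D, E }
  { A, B, C, D }  = { A, B, C } ∪ { A, D }
  { B, C, D, E }  = { D, E } ∪ { B, C, E }
  (now 16)
Pass 3 (7 new):
  { A }  = ᶜ of { B, C, D, E }
  { E }  = ᶜ of { A, B, C, D }
  { A, C }  = ᶜ of { B, D, E }
  { B, C }  = ᶜ of { A, D, E }
  { C, E }  = ᶜ of { A, B, D }
  { A, C, E }  = ᶜ of { B, D }
  { A, B, D, E }  = { D, E } ∪ { A, B, D }
  (now 23)
Pass 4: +7 →
  { C }  = ᶜ of { A, B, D, E }
  { A, B }  = { B } ∪ { A }
  { A, E }  = { E } ∪ { A }
  { B, E }  = { B } ∪ { E }
  { A, C, D }  = { A, D } ∪ { A, C }
  { B, C, D }  = { B, C } ∪ { D }
  { C, D, E }  = { D, E } ∪ { C, E }
  (now 30)
Pass 5. New:
  { C, D }  = { C } ∪ { D }
  { A, B, E }  = { B, E } ∪ { A, B }
  (now 32)
After Pass 6 the family is unchanged; done.

Therefore σ(𝒜) = { ∅, { A }, { B }, { C }, { D }, { E }, { A, B }, { A, C }, { A, D }, { A, E }, { B, C }, { B, D }, { B, E }, { C, D }, { C, E }, { D, E }, { A, B, C }, { A, B, D }, { A, B, E }, { A, C, D }, { A, C, E }, { A, D, E }, { B, C, D }, { B, C, E }, { B, D, E }, { C, D, E }, { A, B, C, D }, { A, B, C, E }, { A, B, D, E }, { A, C, D, E }, { B, C, D, E }, Ω } (|σ(𝒜)| = 32).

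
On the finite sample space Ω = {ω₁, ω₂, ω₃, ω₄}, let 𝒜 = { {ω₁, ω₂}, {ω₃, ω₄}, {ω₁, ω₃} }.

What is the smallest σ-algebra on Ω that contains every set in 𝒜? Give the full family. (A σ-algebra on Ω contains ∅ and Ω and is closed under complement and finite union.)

σ(𝒜) = { {}, {ω₁}, {ω₂}, {ω₃}, {ω₄}, {ω₁, ω₂}, {ω₁, ω₃}, {ω₁, ω₄}, {ω₂, ω₃}, {ω₂, ω₄}, {ω₃, ω₄}, {ω₁, ω₂, ω₃}, {ω₁, ω₂, ω₄}, {ω₁, ω₃, ω₄}, {ω₂, ω₃, ω₄}, Ω }

Trace:
Start: 𝒜 ∪ {∅, Ω} = { {}, {ω₁, ω₂}, {ω₁, ω₃}, {ω₃, ω₄}, Ω }.
Round 1: +3 →
  {ω₂, ω₄}  = Ω∖{ω₁, ω₃}
  {ω₁, ω₂, ω₃}  = {ω₁, ω₂} ∪ {ω₁, ω₃}
  {ω₁, ω₃, ω₄}  = {ω₃, ω₄} ∪ {ω₁, ω₃}
  |family| = 8
Round 2: +4 →
  {ω₂}  = Ω∖{ω₁, ω₃, ω₄}
  {ω₄}  = Ω∖{ω₁, ω₂, ω₃}
  {ω₁, ω₂, ω₄}  = {ω₁, ω₂} ∪ {ω₂, ω₄}
  {ω₂, ω₃, ω₄}  = {ω₃, ω₄} ∪ {ω₂, ω₄}
  |family| = 12
Round 3. New:
  {ω₁}  = Ω∖{ω₂, ω₃, ω₄}
  {ω₃}  = Ω∖{ω₁, ω₂, ω₄}
  |family| = 14
Round 4: 2 new —
  {ω₁, ω₄}  = {ω₄} ∪ {ω₁}
  {ω₂, ω₃}  = {ω₃} ∪ {ω₂}
  |family| = 16
After Round 5 the family is unchanged; done.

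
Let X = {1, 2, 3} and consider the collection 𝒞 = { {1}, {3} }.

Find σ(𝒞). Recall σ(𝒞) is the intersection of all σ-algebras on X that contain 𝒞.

|σ(𝒞)| = 8.  σ(𝒞) = { ∅, {1}, {2}, {3}, {1,2}, {1,3}, {2,3}, X }

Check:
Take S₀ = 𝒞 ∪ {∅, X} = { ∅, {1}, {3}, X }.
Iteration 1 (3 new):
  {1,2}  = ᶜ of {3}
  {1,3}  = {3} ∪ {1}
  {2,3}  = ᶜ of {1}
  — 7 sets.
Iteration 2: +1 →
  {2}  = ᶜ of {1,3}
  — 8 sets.
Iteration 3 adds nothing — fixpoint reached.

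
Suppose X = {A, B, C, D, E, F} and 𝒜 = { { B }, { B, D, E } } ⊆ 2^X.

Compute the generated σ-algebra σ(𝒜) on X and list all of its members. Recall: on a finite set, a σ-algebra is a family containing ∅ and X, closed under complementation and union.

Take S₀ = 𝒜 ∪ {∅, X} = { {}, { B }, { B, D, E }, X }.
Iteration 1: +2 →
  { A, C, F }  = X∖{ B, D, E }
  { A, C, D, E, F }  = X∖{ B }
  (now 6)
Iteration 2. New:
  { A, B, C, F }  = { A, C, F } ∪ { B }
  (now 7)
Iteration 3. New:
  { D, E }  = X∖{ A, B, C, F }
  (now 8)
Iteration 4: no new sets; the family is a σ-algebra.

Therefore σ(𝒜) = { {}, { B }, { D, E }, { A, C, F }, { B, D, E }, { A, B, C, F }, { A, C, D, E, F }, X } (|σ(𝒜)| = 8).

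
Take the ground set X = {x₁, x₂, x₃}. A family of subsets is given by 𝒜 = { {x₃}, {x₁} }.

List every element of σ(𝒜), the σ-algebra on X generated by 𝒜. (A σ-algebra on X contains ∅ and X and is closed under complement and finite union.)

Take S₀ = 𝒜 ∪ {∅, X} = { ∅, {x₁}, {x₃}, X }.
Step 1: +3 →
  {x₁,x₂}  = {x₃}ᶜ
  {x₁,x₃}  = {x₃} ∪ {x₁}
  {x₂,x₃}  = {x₁}ᶜ
  [7 total]
Step 2: +1 →
  {x₂}  = {x₁,x₃}ᶜ
  [8 total]
Step 3: no new sets; the family is a σ-algebra.

Hence σ(𝒜) has 8 members: { ∅, {x₁}, {x₂}, {x₃}, {x₁,x₂}, {x₁,x₃}, {x₂,x₃}, X }.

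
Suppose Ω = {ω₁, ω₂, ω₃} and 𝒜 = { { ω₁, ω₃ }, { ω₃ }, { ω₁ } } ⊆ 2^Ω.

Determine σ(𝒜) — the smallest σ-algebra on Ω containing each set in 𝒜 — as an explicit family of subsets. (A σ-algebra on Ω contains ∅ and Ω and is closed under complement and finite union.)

σ(𝒜) = { ∅, { ω₁ }, { ω₂ }, { ω₃ }, { ω₁, ω₂ }, { ω₁, ω₃ }, { ω₂, ω₃ }, Ω }

Working:
Initial family (5 sets): { ∅, { ω₁ }, { ω₃ }, { ω₁, ω₃ }, Ω }.
Pass 1: 3 new —
  { ω₂ }  = { ω₁, ω₃ }ᶜ
  { ω₁, ω₂ }  = { ω₃ }ᶜ
  { ω₂, ω₃ }  = { ω₁ }ᶜ
  — 8 sets.
Pass 2: no new sets; the family is a σ-algebra.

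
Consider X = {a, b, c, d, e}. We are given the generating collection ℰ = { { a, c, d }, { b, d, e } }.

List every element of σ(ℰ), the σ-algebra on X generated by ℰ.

Take S₀ = ℰ ∪ {∅, X} = { {  }, { a, c, d }, { b, d, e }, X }.
Round 1: +2 →
  { a, c }  = ᶜ of { b, d, e }
  { b, e }  = ᶜ of { a, c, d }
  [6 total]
Round 2: +1 →
  { a, b, c, e }  = { b, e } ∪ { a, c }
  [7 total]
Round 3: 1 new —
  { d }  = ᶜ of { a, b, c, e }
  [8 total]
Round 4: no new sets; the family is a σ-algebra.

Hence σ(ℰ) has 8 members: { {  }, { d }, { a, c }, { b, e }, { a, c, d }, { b, d, e }, { a, b, c, e }, X }.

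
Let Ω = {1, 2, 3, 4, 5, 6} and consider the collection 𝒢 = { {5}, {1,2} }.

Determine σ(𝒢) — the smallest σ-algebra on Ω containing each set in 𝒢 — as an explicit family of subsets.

Start: 𝒢 ∪ {∅, Ω} = { {}, {5}, {1,2}, Ω }.
Step 1 (3 new):
  {1,2,5}  = {1,2} ∪ {5}
  {3,4,5,6}  = complement {1,2}
  {1,2,3,4,6}  = complement {5}
  [7 total]
Step 2 adds 1:
  {3,4,6}  = complement {1,2,5}
  [8 total]
Step 3: stable.

Therefore σ(𝒢) = { {}, {5}, {1,2}, {1,2,5}, {3,4,6}, {3,4,5,6}, {1,2,3,4,6}, Ω } (|σ(𝒢)| = 8).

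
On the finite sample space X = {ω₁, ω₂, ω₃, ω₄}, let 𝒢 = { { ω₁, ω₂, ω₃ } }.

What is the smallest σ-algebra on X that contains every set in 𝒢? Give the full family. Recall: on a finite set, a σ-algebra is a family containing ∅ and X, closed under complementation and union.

|σ(𝒢)| = 4.  σ(𝒢) = { ∅, { ω₄ }, { ω₁, ω₂, ω₃ }, X }

Derivation:
Start: 𝒢 ∪ {∅, X} = { ∅, { ω₁, ω₂, ω₃ }, X }.
Round 1. New:
  { ω₄ }  = ᶜ of { ω₁, ω₂, ω₃ }
  (now 4)
Round 2: stable.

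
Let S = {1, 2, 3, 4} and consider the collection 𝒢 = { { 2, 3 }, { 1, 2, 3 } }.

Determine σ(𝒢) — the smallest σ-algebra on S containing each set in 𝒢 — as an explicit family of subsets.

Answer: σ(𝒢) = { {  }, { 1 }, { 4 }, { 1, 4 }, { 2, 3 }, { 1, 2, 3 }, { 2, 3, 4 }, S }

Derivation:
Take S₀ = 𝒢 ∪ {∅, S} = { {  }, { 2, 3 }, { 1, 2, 3 }, S }.
Iteration 1: 2 new —
  { 4 }  = { 1, 2, 3 }ᶜ
  { 1, 4 }  = { 2, 3 }ᶜ
Iteration 2 adds 1:
  { 2, 3, 4 }  = { 2, 3 } ∪ { 4 }
Iteration 3: 1 new —
  { 1 }  = { 2, 3, 4 }ᶜ
Iteration 4: already closed under ᶜ and ∪.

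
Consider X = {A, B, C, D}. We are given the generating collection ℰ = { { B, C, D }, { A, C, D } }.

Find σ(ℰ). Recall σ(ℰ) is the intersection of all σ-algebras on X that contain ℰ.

Begin from { ∅, { A, C, D }, { B, C, D }, X } (that is, ℰ plus ∅ and X).
Round 1: 2 new —
  { A }  = X∖{ B, C, D }
  { B }  = X∖{ A, C, D }
  — 6 sets.
Round 2. New:
  { A, B }  = { B } ∪ { A }
  — 7 sets.
Round 3. New:
  { C, D }  = X∖{ A, B }
  — 8 sets.
After Round 4 the family is unchanged; done.

Therefore σ(ℰ) = { ∅, { A }, { B }, { A, B }, { C, D }, { A, C, D }, { B, C, D }, X } (|σ(ℰ)| = 8).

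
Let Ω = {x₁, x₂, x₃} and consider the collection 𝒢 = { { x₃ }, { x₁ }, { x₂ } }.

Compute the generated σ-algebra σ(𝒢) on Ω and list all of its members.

Answer: σ(𝒢) = { {  }, { x₁ }, { x₂ }, { x₃ }, { x₁, x₂ }, { x₁, x₃ }, { x₂, x₃ }, Ω }

Trace:
Take S₀ = 𝒢 ∪ {∅, Ω} = { {  }, { x₁ }, { x₂ }, { x₃ }, Ω }.
Round 1: +3 →
  { x₁, x₂ }  = Ω∖{ x₃ }
  { x₁, x₃ }  = Ω∖{ x₂ }
  { x₂, x₃ }  = Ω∖{ x₁ }
  (now 8)
Round 2: stable.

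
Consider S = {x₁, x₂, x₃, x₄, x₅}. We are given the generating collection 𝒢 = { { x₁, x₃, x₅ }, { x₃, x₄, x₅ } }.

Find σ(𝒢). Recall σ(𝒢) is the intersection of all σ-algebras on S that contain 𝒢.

Seed the family with 𝒢 together with ∅ and S: { {  }, { x₁, x₃, x₅ }, { x₃, x₄, x₅ }, S }.
Round 1: +3 →
  { x₁, x₂ }  = { x₃, x₄, x₅ }ᶜ
  { x₂, x₄ }  = { x₁, x₃, x₅ }ᶜ
  { x₁, x₃, x₄, x₅ }  = { x₁, x₃, x₅ } ∪ { x₃, x₄, x₅ }
  — 7 sets.
Round 2: +4 →
  { x₂ }  = { x₁, x₃, x₄, x₅ }ᶜ
  { x₁, x₂, x₄ }  = { x₁, x₂ } ∪ { x₂, x₄ }
  { x₁, x₂, x₃, x₅ }  = { x₁, x₂ } ∪ { x₁, x₃, x₅ }
  { x₂, x₃, x₄, x₅ }  = { x₃, x₄, x₅ } ∪ { x₂, x₄ }
  — 11 sets.
Round 3: 3 new —
  { x₁ }  = { x₂, x₃, x₄, x₅ }ᶜ
  { x₄ }  = { x₁, x₂, x₃, x₅ }ᶜ
  { x₃, x₅ }  = { x₁, x₂, x₄ }ᶜ
  — 14 sets.
Round 4 adds 2:
  { x₁, x₄ }  = { x₄ } ∪ { x₁ }
  { x₂, x₃, x₅ }  = { x₂ } ∪ { x₃, x₅ }
  — 16 sets.
After Round 5 the family is unchanged; done.

|σ(𝒢)| = 16.  σ(𝒢) = { {  }, { x₁ }, { x₂ }, { x₄ }, { x₁, x₂ }, { x₁, x₄ }, { x₂, x₄ }, { x₃, x₅ }, { x₁, x₂, x₄ }, { x₁, x₃, x₅ }, { x₂, x₃, x₅ }, { x₃, x₄, x₅ }, { x₁, x₂, x₃, x₅ }, { x₁, x₃, x₄, x₅ }, { x₂, x₃, x₄, x₅ }, S }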